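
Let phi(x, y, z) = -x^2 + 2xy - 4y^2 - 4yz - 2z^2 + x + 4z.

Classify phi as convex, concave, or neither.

phi is quadratic, so its Hessian is the constant matrix H = [[-2, 2, 0], [2, -8, -4], [0, -4, -4]].
Leading principal minors: -2, 12, -16.
Signs alternate −, +, − ⇒ H ≺ 0 ⇒ concave.

concave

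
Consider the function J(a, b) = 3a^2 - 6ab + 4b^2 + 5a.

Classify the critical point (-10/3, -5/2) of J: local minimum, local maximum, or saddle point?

local minimum

The Hessian of J is constant: H = [[6, -6], [-6, 8]].
det(H) = 6·8 − (-6)² = 12.
det(H) > 0 and tr(H) = 14 > 0, so H is positive definite and the point is a local minimum.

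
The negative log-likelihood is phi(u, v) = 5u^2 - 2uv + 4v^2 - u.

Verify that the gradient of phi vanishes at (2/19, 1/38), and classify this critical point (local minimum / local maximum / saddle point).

local minimum

∇phi = (10u - 2v - 1, -2u + 8v); substituting (2/19, 1/38) gives ∇phi = (0, 0), so (2/19, 1/38) is indeed a critical point.
The Hessian of phi is constant: H = [[10, -2], [-2, 8]].
det(H) = 10·8 − (-2)² = 76.
det(H) > 0 and tr(H) = 18 > 0, so H is positive definite and the point is a local minimum.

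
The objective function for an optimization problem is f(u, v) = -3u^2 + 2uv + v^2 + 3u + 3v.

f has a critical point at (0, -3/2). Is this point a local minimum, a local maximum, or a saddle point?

saddle point

The Hessian of f is constant: H = [[-6, 2], [2, 2]].
det(H) = (-6)·2 − 2² = -16.
Since det(H) < 0, H is indefinite and the critical point is a saddle point.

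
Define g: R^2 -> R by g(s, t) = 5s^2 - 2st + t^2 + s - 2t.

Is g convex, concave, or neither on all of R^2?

convex

g is quadratic, so its Hessian is the constant matrix H = [[10, -2], [-2, 2]].
det(H) = 16, tr(H) = 12.
det(H) > 0 and tr(H) > 0, so H is positive definite everywhere: convex.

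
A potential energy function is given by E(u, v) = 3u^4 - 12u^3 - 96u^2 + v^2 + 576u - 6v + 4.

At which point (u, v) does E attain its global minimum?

E(u,v) separates as P(u) + Q(v) + 4, so its minimum is min P + min Q + 4.
P'(u) = 12(u - 4)(u - 3)(u + 4) vanishes at u ∈ {-4, 3, 4}; Q'(v) = 2v - 6 vanishes at v ∈ {3}.
Local minima of P (where P''>0): P(-4)=-2304, P(4)=768. Local minima of Q: Q(3)=-9.
So the global minimum of E is P(-4) + Q(3) + 4 = -2304 − 9 + 4 = -2309, attained at (-4, 3).

(-4, 3)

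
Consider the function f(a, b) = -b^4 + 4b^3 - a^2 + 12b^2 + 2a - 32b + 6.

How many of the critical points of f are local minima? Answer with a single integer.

0

f separates as a function of a plus a function of b, so ∇f=0 decouples.
∂f/∂a = -2(a - 1) = 0 at a ∈ {1}; ∂f/∂b = -4(b - 4)(b - 1)(b + 2) = 0 at b ∈ {-2, 1, 4}.
The Hessian is diagonal: diag(f_aa, f_bb). Second derivatives: f_aa(1)=-2; f_bb(-2)=-72, f_bb(1)=36, f_bb(4)=-72.
Local minima occur where both diagonal entries positive: none. Count: 0.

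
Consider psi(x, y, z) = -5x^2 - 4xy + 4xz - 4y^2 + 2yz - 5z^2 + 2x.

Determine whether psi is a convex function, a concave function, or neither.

psi is quadratic, so its Hessian is the constant matrix H = [[-10, -4, 4], [-4, -8, 2], [4, 2, -10]].
Leading principal minors: -10, 64, -536.
Signs alternate −, +, − ⇒ H ≺ 0 ⇒ concave.

concave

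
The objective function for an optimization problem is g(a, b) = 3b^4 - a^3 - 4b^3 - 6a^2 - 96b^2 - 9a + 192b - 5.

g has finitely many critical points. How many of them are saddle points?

g separates as a function of a plus a function of b, so ∇g=0 decouples.
∂g/∂a = -3(a + 1)(a + 3) = 0 at a ∈ {-3, -1}; ∂g/∂b = 12(b - 4)(b - 1)(b + 4) = 0 at b ∈ {-4, 1, 4}.
The Hessian is diagonal: diag(g_aa, g_bb). Second derivatives: g_aa(-3)=6, g_aa(-1)=-6; g_bb(-4)=480, g_bb(1)=-180, g_bb(4)=288.
Saddle points occur where the two diagonal entries have opposite signs: (-3, 1), (-1, -4), (-1, 4). Count: 3.

3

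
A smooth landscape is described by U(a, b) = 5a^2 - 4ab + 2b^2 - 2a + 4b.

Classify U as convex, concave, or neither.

convex

U is quadratic, so its Hessian is the constant matrix H = [[10, -4], [-4, 4]].
det(H) = 24, tr(H) = 14.
det(H) > 0 and tr(H) > 0, so H is positive definite everywhere: convex.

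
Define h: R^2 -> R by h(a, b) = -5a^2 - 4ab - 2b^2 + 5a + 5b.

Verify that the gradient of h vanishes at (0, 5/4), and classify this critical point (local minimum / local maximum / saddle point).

local maximum

∇h = (-10a - 4b + 5, -4a - 4b + 5); substituting (0, 5/4) gives ∇h = (0, 0), so (0, 5/4) is indeed a critical point.
The Hessian of h is constant: H = [[-10, -4], [-4, -4]].
det(H) = (-10)·(-4) − (-4)² = 24.
det(H) > 0 and tr(H) = -14 < 0, so H is negative definite and the point is a local maximum.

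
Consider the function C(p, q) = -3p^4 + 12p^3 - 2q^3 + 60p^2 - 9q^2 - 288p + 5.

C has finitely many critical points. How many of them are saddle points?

C separates as a function of p plus a function of q, so ∇C=0 decouples.
∂C/∂p = -12(p - 4)(p - 2)(p + 3) = 0 at p ∈ {-3, 2, 4}; ∂C/∂q = -6q(q + 3) = 0 at q ∈ {-3, 0}.
The Hessian is diagonal: diag(C_pp, C_qq). Second derivatives: C_pp(-3)=-420, C_pp(2)=120, C_pp(4)=-168; C_qq(-3)=18, C_qq(0)=-18.
Saddle points occur where the two diagonal entries have opposite signs: (-3, -3), (2, 0), (4, -3). Count: 3.

3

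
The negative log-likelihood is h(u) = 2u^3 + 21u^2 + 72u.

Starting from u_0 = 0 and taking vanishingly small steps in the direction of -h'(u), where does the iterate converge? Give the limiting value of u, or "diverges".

-3

h'(u) = 6(u + 3)(u + 4), so h'(0) = 72.
Gradient descent moves in the -h' direction, i.e. u is decreasing.
The nearest critical point in that direction is u = -3, where h'' = 6 > 0 (a local minimum). The iterate converges there.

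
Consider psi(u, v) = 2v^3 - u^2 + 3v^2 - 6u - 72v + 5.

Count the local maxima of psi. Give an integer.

1

psi separates as a function of u plus a function of v, so ∇psi=0 decouples.
∂psi/∂u = -2(u + 3) = 0 at u ∈ {-3}; ∂psi/∂v = 6(v - 3)(v + 4) = 0 at v ∈ {-4, 3}.
The Hessian is diagonal: diag(psi_uu, psi_vv). Second derivatives: psi_uu(-3)=-2; psi_vv(-4)=-42, psi_vv(3)=42.
Local maxima occur where both diagonal entries negative: (-3, -4). Count: 1.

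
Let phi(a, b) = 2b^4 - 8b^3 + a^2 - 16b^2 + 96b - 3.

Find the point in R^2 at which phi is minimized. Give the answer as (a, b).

(0, -2)

phi(a,b) separates as P(a) + Q(b) − 3, so its minimum is min P + min Q − 3.
P'(a) = 2a vanishes at a ∈ {0}; Q'(b) = 8(b - 3)(b - 2)(b + 2) vanishes at b ∈ {-2, 2, 3}.
Local minima of P (where P''>0): P(0)=0. Local minima of Q: Q(-2)=-160, Q(3)=90.
So the global minimum of phi is P(0) + Q(-2) − 3 = 0 − 160 − 3 = -163, attained at (0, -2).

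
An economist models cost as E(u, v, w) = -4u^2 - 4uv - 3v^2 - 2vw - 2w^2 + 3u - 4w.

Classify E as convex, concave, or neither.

E is quadratic, so its Hessian is the constant matrix H = [[-8, -4, 0], [-4, -6, -2], [0, -2, -4]].
Leading principal minors: -8, 32, -96.
Signs alternate −, +, − ⇒ H ≺ 0 ⇒ concave.

concave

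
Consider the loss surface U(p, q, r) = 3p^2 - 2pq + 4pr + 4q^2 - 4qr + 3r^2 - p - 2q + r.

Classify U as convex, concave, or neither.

U is quadratic, so its Hessian is the constant matrix H = [[6, -2, 4], [-2, 8, -4], [4, -4, 6]].
Leading principal minors: 6, 44, 104.
All positive ⇒ H ≻ 0 ⇒ convex.

convex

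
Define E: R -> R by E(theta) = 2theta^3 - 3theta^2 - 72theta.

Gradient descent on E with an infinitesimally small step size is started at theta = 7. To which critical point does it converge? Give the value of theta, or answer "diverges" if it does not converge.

4

E'(theta) = 6(theta - 4)(theta + 3), so E'(7) = 180.
Gradient descent moves in the -E' direction, i.e. theta is decreasing.
The nearest critical point in that direction is theta = 4, where E'' = 42 > 0 (a local minimum). The iterate converges there.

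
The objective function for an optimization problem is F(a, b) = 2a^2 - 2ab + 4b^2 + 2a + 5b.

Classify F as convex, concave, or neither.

convex

F is quadratic, so its Hessian is the constant matrix H = [[4, -2], [-2, 8]].
det(H) = 28, tr(H) = 12.
det(H) > 0 and tr(H) > 0, so H is positive definite everywhere: convex.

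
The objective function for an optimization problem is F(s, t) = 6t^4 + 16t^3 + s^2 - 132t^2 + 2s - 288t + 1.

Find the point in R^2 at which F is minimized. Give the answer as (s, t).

(-1, 3)

F(s,t) separates as P(s) + Q(t) + 1, so its minimum is min P + min Q + 1.
P'(s) = 2s + 2 vanishes at s ∈ {-1}; Q'(t) = 24(t - 3)(t + 1)(t + 4) vanishes at t ∈ {-4, -1, 3}.
Local minima of P (where P''>0): P(-1)=-1. Local minima of Q: Q(-4)=-448, Q(3)=-1134.
So the global minimum of F is P(-1) + Q(3) + 1 = -1 − 1134 + 1 = -1134, attained at (-1, 3).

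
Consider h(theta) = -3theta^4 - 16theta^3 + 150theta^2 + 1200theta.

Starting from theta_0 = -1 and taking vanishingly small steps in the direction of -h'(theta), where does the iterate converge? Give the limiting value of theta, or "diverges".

h'(theta) = -12(theta - 5)(theta + 4)(theta + 5), so h'(-1) = 864.
Gradient descent moves in the -h' direction, i.e. theta is decreasing.
The nearest critical point in that direction is theta = -4, where h'' = 108 > 0 (a local minimum). The iterate converges there.

-4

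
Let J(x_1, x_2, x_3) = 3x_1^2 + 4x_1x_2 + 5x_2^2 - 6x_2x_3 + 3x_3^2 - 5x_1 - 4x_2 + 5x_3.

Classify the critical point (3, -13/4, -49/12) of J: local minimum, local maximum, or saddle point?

local minimum

The Hessian is constant: H = [[6, 4, 0], [4, 10, -6], [0, -6, 6]].
Leading principal minors: Δ₁ = 6, Δ₂ = 44, Δ₃ = 48.
All leading minors are positive, so H is positive definite: a local minimum.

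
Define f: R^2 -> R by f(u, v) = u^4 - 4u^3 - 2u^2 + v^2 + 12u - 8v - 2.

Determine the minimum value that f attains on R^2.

-27

f(u,v) separates as P(u) + Q(v) − 2, so its minimum is min P + min Q − 2.
P'(u) = 4(u - 3)(u - 1)(u + 1) vanishes at u ∈ {-1, 1, 3}; Q'(v) = 2v - 8 vanishes at v ∈ {4}.
Local minima of P (where P''>0): P(-1)=-9, P(3)=-9. Local minima of Q: Q(4)=-16.
So the global minimum of f is P(-1) + Q(4) − 2 = -9 − 16 − 2 = -27, attained at (-1, 4).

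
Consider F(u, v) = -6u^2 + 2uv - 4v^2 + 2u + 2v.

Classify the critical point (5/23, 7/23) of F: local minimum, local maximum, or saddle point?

The Hessian of F is constant: H = [[-12, 2], [2, -8]].
det(H) = (-12)·(-8) − 2² = 92.
det(H) > 0 and tr(H) = -20 < 0, so H is negative definite and the point is a local maximum.

local maximum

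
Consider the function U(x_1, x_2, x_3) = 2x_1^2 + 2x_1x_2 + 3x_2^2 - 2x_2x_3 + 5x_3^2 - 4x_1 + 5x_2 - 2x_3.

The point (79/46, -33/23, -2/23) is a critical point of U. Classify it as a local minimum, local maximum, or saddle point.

The Hessian is constant: H = [[4, 2, 0], [2, 6, -2], [0, -2, 10]].
Leading principal minors: Δ₁ = 4, Δ₂ = 20, Δ₃ = 184.
All leading minors are positive, so H is positive definite: a local minimum.

local minimum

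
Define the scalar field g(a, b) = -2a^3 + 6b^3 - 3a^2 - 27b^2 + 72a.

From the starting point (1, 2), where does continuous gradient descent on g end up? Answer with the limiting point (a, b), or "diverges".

g is separable, so gradient descent decouples: a follows -∂g/∂a, b follows -∂g/∂b.
∂g/∂a = -6(a - 3)(a + 4); at a=1 this is 60, so a decreases.
∂g/∂b = 18b(b - 3); at b=2 this is -36, so b increases.
a converges to its nearest critical value -4 (a local min of the a-part); b converges to 3. The iterate converges to (-4, 3).

(-4, 3)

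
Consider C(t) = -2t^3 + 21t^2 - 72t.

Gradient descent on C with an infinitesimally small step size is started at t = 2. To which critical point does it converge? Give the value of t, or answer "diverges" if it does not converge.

3

C'(t) = -6(t - 4)(t - 3), so C'(2) = -12.
Gradient descent moves in the -C' direction, i.e. t is increasing.
The nearest critical point in that direction is t = 3, where C'' = 6 > 0 (a local minimum). The iterate converges there.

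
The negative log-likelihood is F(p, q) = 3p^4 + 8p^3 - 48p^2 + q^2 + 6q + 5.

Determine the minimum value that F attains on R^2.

-516

F(p,q) separates as A(p) + B(q) + 5, so its minimum is min A + min B + 5.
A'(p) = 12p(p - 2)(p + 4) vanishes at p ∈ {-4, 0, 2}; B'(q) = 2q + 6 vanishes at q ∈ {-3}.
Local minima of A (where A''>0): A(-4)=-512, A(2)=-80. Local minima of B: B(-3)=-9.
So the global minimum of F is A(-4) + B(-3) + 5 = -512 − 9 + 5 = -516, attained at (-4, -3).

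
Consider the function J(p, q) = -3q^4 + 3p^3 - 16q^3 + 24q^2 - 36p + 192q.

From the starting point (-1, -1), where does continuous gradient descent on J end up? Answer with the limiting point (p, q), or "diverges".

J is separable, so gradient descent decouples: p follows -∂J/∂p, q follows -∂J/∂q.
∂J/∂p = 9(p - 2)(p + 2); at p=-1 this is -27, so p increases.
∂J/∂q = -12(q - 2)(q + 2)(q + 4); at q=-1 this is 108, so q decreases.
p converges to its nearest critical value 2 (a local min of the p-part); q converges to -2. The iterate converges to (2, -2).

(2, -2)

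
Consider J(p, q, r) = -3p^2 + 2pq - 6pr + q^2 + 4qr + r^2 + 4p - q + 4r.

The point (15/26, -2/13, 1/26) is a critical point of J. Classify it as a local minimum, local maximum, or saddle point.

saddle point

The Hessian is constant: H = [[-6, 2, -6], [2, 2, 4], [-6, 4, 2]].
Leading principal minors: Δ₁ = -6, Δ₂ = -16, Δ₃ = -104.
The minors fit neither the all-positive nor the alternating-sign pattern, so H is indefinite: a saddle point.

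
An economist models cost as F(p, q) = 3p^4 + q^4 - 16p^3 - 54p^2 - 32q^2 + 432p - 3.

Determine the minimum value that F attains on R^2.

F(p,q) separates as A(p) + B(q) − 3, so its minimum is min A + min B − 3.
A'(p) = 12(p - 4)(p - 3)(p + 3) vanishes at p ∈ {-3, 3, 4}; B'(q) = 4q(q - 4)(q + 4) vanishes at q ∈ {-4, 0, 4}.
Local minima of A (where A''>0): A(-3)=-1107, A(4)=608. Local minima of B: B(-4)=-256, B(4)=-256.
So the global minimum of F is A(-3) + B(-4) − 3 = -1107 − 256 − 3 = -1366, attained at (-3, -4).

-1366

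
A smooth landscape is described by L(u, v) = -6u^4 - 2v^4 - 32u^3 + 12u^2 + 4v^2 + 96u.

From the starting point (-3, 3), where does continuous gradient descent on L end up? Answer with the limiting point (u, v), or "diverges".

diverges

L is separable, so gradient descent decouples: u follows -∂L/∂u, v follows -∂L/∂v.
∂L/∂u = -24(u - 1)(u + 1)(u + 4); at u=-3 this is -192, so u increases.
∂L/∂v = -8v(v - 1)(v + 1); at v=3 this is -192, so v increases.
The v-coordinate has no critical point in that direction and runs off to infinity.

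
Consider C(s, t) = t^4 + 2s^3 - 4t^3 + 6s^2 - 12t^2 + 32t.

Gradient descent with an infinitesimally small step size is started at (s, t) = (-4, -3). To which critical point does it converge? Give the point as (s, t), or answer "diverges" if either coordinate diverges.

C is separable, so gradient descent decouples: s follows -∂C/∂s, t follows -∂C/∂t.
∂C/∂s = 6s(s + 2); at s=-4 this is 48, so s decreases.
∂C/∂t = 4(t - 4)(t - 1)(t + 2); at t=-3 this is -112, so t increases.
The s-coordinate has no critical point in that direction and runs off to infinity.

diverges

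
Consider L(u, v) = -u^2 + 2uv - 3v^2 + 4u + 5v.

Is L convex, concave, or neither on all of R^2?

concave

L is quadratic, so its Hessian is the constant matrix H = [[-2, 2], [2, -6]].
det(H) = 8, tr(H) = -8.
det(H) > 0 and tr(H) < 0, so H is negative definite everywhere: concave.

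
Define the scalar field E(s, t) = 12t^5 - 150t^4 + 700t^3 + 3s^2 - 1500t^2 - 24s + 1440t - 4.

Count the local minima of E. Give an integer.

2

E separates as a function of s plus a function of t, so ∇E=0 decouples.
∂E/∂s = 6(s - 4) = 0 at s ∈ {4}; ∂E/∂t = 60(t - 4)(t - 3)(t - 2)(t - 1) = 0 at t ∈ {1, 2, 3, 4}.
The Hessian is diagonal: diag(E_ss, E_tt). Second derivatives: E_ss(4)=6; E_tt(1)=-360, E_tt(2)=120, E_tt(3)=-120, E_tt(4)=360.
Local minima occur where both diagonal entries positive: (4, 2), (4, 4). Count: 2.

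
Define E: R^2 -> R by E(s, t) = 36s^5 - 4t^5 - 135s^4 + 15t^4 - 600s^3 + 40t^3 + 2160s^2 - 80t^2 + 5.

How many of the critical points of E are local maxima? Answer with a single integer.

4

E separates as a function of s plus a function of t, so ∇E=0 decouples.
∂E/∂s = 180s(s - 4)(s - 2)(s + 3) = 0 at s ∈ {-3, 0, 2, 4}; ∂E/∂t = -20t(t - 4)(t - 1)(t + 2) = 0 at t ∈ {-2, 0, 1, 4}.
The Hessian is diagonal: diag(E_ss, E_tt). Second derivatives: E_ss(-3)=-18900, E_ss(0)=4320, E_ss(2)=-3600, E_ss(4)=10080; E_tt(-2)=720, E_tt(0)=-160, E_tt(1)=180, E_tt(4)=-1440.
Local maxima occur where both diagonal entries negative: (-3, 0), (-3, 4), (2, 0), (2, 4). Count: 4.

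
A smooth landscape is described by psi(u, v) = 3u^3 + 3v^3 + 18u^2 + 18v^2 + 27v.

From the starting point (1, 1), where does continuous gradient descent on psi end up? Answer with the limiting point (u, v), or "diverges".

(0, -1)

psi is separable, so gradient descent decouples: u follows -∂psi/∂u, v follows -∂psi/∂v.
∂psi/∂u = 9u(u + 4); at u=1 this is 45, so u decreases.
∂psi/∂v = 9(v + 1)(v + 3); at v=1 this is 72, so v decreases.
u converges to its nearest critical value 0 (a local min of the u-part); v converges to -1. The iterate converges to (0, -1).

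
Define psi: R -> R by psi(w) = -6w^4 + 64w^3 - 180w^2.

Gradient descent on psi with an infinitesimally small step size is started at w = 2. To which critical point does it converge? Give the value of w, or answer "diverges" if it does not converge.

psi'(w) = -24w(w - 5)(w - 3), so psi'(2) = -144.
Gradient descent moves in the -psi' direction, i.e. w is increasing.
The nearest critical point in that direction is w = 3, where psi'' = 144 > 0 (a local minimum). The iterate converges there.

3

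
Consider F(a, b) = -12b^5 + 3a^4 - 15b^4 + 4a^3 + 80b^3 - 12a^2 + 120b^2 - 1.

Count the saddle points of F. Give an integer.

6

F separates as a function of a plus a function of b, so ∇F=0 decouples.
∂F/∂a = 12a(a - 1)(a + 2) = 0 at a ∈ {-2, 0, 1}; ∂F/∂b = -60b(b - 2)(b + 1)(b + 2) = 0 at b ∈ {-2, -1, 0, 2}.
The Hessian is diagonal: diag(F_aa, F_bb). Second derivatives: F_aa(-2)=72, F_aa(0)=-24, F_aa(1)=36; F_bb(-2)=480, F_bb(-1)=-180, F_bb(0)=240, F_bb(2)=-1440.
Saddle points occur where the two diagonal entries have opposite signs: (-2, -1), (-2, 2), (0, -2), (0, 0), (1, -1), (1, 2). Count: 6.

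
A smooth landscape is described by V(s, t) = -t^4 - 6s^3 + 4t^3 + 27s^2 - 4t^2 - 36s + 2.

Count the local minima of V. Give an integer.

1

V separates as a function of s plus a function of t, so ∇V=0 decouples.
∂V/∂s = -18(s - 2)(s - 1) = 0 at s ∈ {1, 2}; ∂V/∂t = -4t(t - 2)(t - 1) = 0 at t ∈ {0, 1, 2}.
The Hessian is diagonal: diag(V_ss, V_tt). Second derivatives: V_ss(1)=18, V_ss(2)=-18; V_tt(0)=-8, V_tt(1)=4, V_tt(2)=-8.
Local minima occur where both diagonal entries positive: (1, 1). Count: 1.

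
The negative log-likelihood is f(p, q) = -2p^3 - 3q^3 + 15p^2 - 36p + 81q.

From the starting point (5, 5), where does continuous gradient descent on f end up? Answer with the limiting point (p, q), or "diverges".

diverges

f is separable, so gradient descent decouples: p follows -∂f/∂p, q follows -∂f/∂q.
∂f/∂p = -6(p - 3)(p - 2); at p=5 this is -36, so p increases.
∂f/∂q = -9(q - 3)(q + 3); at q=5 this is -144, so q increases.
The p-coordinate has no critical point in that direction and runs off to infinity.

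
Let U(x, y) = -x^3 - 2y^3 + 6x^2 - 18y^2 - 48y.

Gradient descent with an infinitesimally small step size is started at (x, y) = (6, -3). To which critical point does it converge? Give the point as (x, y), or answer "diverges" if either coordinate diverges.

U is separable, so gradient descent decouples: x follows -∂U/∂x, y follows -∂U/∂y.
∂U/∂x = -3x(x - 4); at x=6 this is -36, so x increases.
∂U/∂y = -6(y + 2)(y + 4); at y=-3 this is 6, so y decreases.
The x-coordinate has no critical point in that direction and runs off to infinity.

diverges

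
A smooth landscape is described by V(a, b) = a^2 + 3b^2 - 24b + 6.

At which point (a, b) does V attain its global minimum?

V(a,b) separates as P(a) + Q(b) + 6, so its minimum is min P + min Q + 6.
P'(a) = 2a vanishes at a ∈ {0}; Q'(b) = 6b - 24 vanishes at b ∈ {4}.
Local minima of P (where P''>0): P(0)=0. Local minima of Q: Q(4)=-48.
So the global minimum of V is P(0) + Q(4) + 6 = 0 − 48 + 6 = -42, attained at (0, 4).

(0, 4)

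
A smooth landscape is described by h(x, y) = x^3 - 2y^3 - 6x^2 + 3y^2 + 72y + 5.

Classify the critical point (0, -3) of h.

saddle point

The mixed partial ∂²h/∂x∂y is 0, so the Hessian at any point is diag(h_xx, h_yy) = diag(6(x - 2), 6(-2y + 1)).
At (0, -3): H = diag(-12, 42).
The eigenvalues have opposite signs, so H is indefinite: a saddle point.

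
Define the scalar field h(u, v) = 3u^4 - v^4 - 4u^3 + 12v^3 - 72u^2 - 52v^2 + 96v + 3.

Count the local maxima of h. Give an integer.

h separates as a function of u plus a function of v, so ∇h=0 decouples.
∂h/∂u = 12u(u - 4)(u + 3) = 0 at u ∈ {-3, 0, 4}; ∂h/∂v = -4(v - 4)(v - 3)(v - 2) = 0 at v ∈ {2, 3, 4}.
The Hessian is diagonal: diag(h_uu, h_vv). Second derivatives: h_uu(-3)=252, h_uu(0)=-144, h_uu(4)=336; h_vv(2)=-8, h_vv(3)=4, h_vv(4)=-8.
Local maxima occur where both diagonal entries negative: (0, 2), (0, 4). Count: 2.

2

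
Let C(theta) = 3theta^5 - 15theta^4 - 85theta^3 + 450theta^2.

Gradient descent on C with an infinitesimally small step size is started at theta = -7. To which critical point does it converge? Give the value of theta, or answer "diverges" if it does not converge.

C'(theta) = 15theta(theta - 5)(theta - 3)(theta + 4), so C'(-7) = 37800.
Gradient descent moves in the -C' direction, i.e. theta is decreasing.
There is no critical point below theta=-7, and C' keeps the same sign, so the iterate runs off to −∞.

diverges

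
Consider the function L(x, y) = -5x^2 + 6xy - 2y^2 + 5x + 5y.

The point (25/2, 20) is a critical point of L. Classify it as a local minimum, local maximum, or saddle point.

local maximum

The Hessian of L is constant: H = [[-10, 6], [6, -4]].
det(H) = (-10)·(-4) − 6² = 4.
det(H) > 0 and tr(H) = -14 < 0, so H is negative definite and the point is a local maximum.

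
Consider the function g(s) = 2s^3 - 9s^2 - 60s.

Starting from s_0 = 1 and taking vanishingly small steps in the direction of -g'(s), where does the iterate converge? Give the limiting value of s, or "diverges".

5

g'(s) = 6(s - 5)(s + 2), so g'(1) = -72.
Gradient descent moves in the -g' direction, i.e. s is increasing.
The nearest critical point in that direction is s = 5, where g'' = 42 > 0 (a local minimum). The iterate converges there.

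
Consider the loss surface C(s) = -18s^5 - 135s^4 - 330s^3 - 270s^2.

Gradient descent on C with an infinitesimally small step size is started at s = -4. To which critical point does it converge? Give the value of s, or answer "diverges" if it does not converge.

C'(s) = -90s(s + 1)(s + 2)(s + 3), so C'(-4) = -2160.
Gradient descent moves in the -C' direction, i.e. s is increasing.
The nearest critical point in that direction is s = -3, where C'' = 540 > 0 (a local minimum). The iterate converges there.

-3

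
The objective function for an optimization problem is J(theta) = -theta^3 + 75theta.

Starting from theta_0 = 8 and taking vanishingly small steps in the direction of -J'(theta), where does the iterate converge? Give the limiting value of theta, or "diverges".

J'(theta) = -3(theta - 5)(theta + 5), so J'(8) = -117.
Gradient descent moves in the -J' direction, i.e. theta is increasing.
There is no critical point above theta=8, and J' keeps the same sign, so the iterate runs off to +∞.

diverges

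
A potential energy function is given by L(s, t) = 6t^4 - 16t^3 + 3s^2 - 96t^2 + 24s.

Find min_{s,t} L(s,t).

L(s,t) separates as P(s) + Q(t), so its minimum is min P + min Q.
P'(s) = 6s + 24 vanishes at s ∈ {-4}; Q'(t) = 24t(t - 4)(t + 2) vanishes at t ∈ {-2, 0, 4}.
Local minima of P (where P''>0): P(-4)=-48. Local minima of Q: Q(-2)=-160, Q(4)=-1024.
So the global minimum of L is P(-4) + Q(4) = -48 − 1024 = -1072, attained at (-4, 4).

-1072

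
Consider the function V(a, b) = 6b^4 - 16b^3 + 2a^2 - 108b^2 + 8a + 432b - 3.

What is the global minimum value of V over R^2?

V(a,b) separates as P(a) + Q(b) − 3, so its minimum is min P + min Q − 3.
P'(a) = 4a + 8 vanishes at a ∈ {-2}; Q'(b) = 24(b - 3)(b - 2)(b + 3) vanishes at b ∈ {-3, 2, 3}.
Local minima of P (where P''>0): P(-2)=-8. Local minima of Q: Q(-3)=-1350, Q(3)=378.
So the global minimum of V is P(-2) + Q(-3) − 3 = -8 − 1350 − 3 = -1361, attained at (-2, -3).

-1361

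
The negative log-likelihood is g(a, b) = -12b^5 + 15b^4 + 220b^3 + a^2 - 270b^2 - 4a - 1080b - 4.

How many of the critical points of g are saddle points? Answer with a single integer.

2

g separates as a function of a plus a function of b, so ∇g=0 decouples.
∂g/∂a = 2(a - 2) = 0 at a ∈ {2}; ∂g/∂b = -60(b - 3)(b - 2)(b + 1)(b + 3) = 0 at b ∈ {-3, -1, 2, 3}.
The Hessian is diagonal: diag(g_aa, g_bb). Second derivatives: g_aa(2)=2; g_bb(-3)=3600, g_bb(-1)=-1440, g_bb(2)=900, g_bb(3)=-1440.
Saddle points occur where the two diagonal entries have opposite signs: (2, -1), (2, 3). Count: 2.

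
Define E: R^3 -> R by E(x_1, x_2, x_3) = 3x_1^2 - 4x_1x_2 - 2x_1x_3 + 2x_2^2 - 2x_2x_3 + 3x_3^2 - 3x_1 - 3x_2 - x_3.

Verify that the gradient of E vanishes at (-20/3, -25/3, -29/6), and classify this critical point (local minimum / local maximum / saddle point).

saddle point

∇E = (6x_1 - 4x_2 - 2x_3 - 3, -4x_1 + 4x_2 - 2x_3 - 3, -2x_1 - 2x_2 + 6x_3 - 1); substituting (-20/3, -25/3, -29/6) gives ∇E = (0, 0, 0), so (-20/3, -25/3, -29/6) is indeed a critical point.
The Hessian is constant: H = [[6, -4, -2], [-4, 4, -2], [-2, -2, 6]].
Leading principal minors: Δ₁ = 6, Δ₂ = 8, Δ₃ = -24.
The minors fit neither the all-positive nor the alternating-sign pattern, so H is indefinite: a saddle point.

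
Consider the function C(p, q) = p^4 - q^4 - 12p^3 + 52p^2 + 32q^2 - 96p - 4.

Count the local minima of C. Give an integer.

2

C separates as a function of p plus a function of q, so ∇C=0 decouples.
∂C/∂p = 4(p - 4)(p - 3)(p - 2) = 0 at p ∈ {2, 3, 4}; ∂C/∂q = -4q(q - 4)(q + 4) = 0 at q ∈ {-4, 0, 4}.
The Hessian is diagonal: diag(C_pp, C_qq). Second derivatives: C_pp(2)=8, C_pp(3)=-4, C_pp(4)=8; C_qq(-4)=-128, C_qq(0)=64, C_qq(4)=-128.
Local minima occur where both diagonal entries positive: (2, 0), (4, 0). Count: 2.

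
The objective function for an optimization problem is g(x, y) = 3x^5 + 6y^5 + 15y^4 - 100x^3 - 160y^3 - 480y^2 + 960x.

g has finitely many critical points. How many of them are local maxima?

4

g separates as a function of x plus a function of y, so ∇g=0 decouples.
∂g/∂x = 15(x - 4)(x - 2)(x + 2)(x + 4) = 0 at x ∈ {-4, -2, 2, 4}; ∂g/∂y = 30y(y - 4)(y + 2)(y + 4) = 0 at y ∈ {-4, -2, 0, 4}.
The Hessian is diagonal: diag(g_xx, g_yy). Second derivatives: g_xx(-4)=-1440, g_xx(-2)=720, g_xx(2)=-720, g_xx(4)=1440; g_yy(-4)=-1920, g_yy(-2)=720, g_yy(0)=-960, g_yy(4)=5760.
Local maxima occur where both diagonal entries negative: (-4, -4), (-4, 0), (2, -4), (2, 0). Count: 4.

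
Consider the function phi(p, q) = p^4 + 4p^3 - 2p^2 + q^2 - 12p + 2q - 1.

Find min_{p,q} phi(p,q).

phi(p,q) separates as A(p) + B(q) − 1, so its minimum is min A + min B − 1.
A'(p) = 4(p - 1)(p + 1)(p + 3) vanishes at p ∈ {-3, -1, 1}; B'(q) = 2q + 2 vanishes at q ∈ {-1}.
Local minima of A (where A''>0): A(-3)=-9, A(1)=-9. Local minima of B: B(-1)=-1.
So the global minimum of phi is A(-3) + B(-1) − 1 = -9 − 1 − 1 = -11, attained at (-3, -1).

-11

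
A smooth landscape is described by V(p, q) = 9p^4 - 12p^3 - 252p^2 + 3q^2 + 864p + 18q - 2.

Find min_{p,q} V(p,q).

V(p,q) separates as A(p) + B(q) − 2, so its minimum is min A + min B − 2.
A'(p) = 36(p - 3)(p - 2)(p + 4) vanishes at p ∈ {-4, 2, 3}; B'(q) = 6q + 18 vanishes at q ∈ {-3}.
Local minima of A (where A''>0): A(-4)=-4416, A(3)=729. Local minima of B: B(-3)=-27.
So the global minimum of V is A(-4) + B(-3) − 2 = -4416 − 27 − 2 = -4445, attained at (-4, -3).

-4445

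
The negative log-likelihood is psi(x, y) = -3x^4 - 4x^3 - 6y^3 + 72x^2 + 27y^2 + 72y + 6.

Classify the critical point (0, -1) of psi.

local minimum

The mixed partial ∂²psi/∂x∂y is 0, so the Hessian at any point is diag(psi_xx, psi_yy) = diag(12(-3x^2 - 2x + 12), 18(-2y + 3)).
At (0, -1): H = diag(144, 90).
Both eigenvalues are positive, so H is positive definite: a local minimum.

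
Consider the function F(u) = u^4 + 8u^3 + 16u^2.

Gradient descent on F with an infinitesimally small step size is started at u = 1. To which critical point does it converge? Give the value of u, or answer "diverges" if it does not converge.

F'(u) = 4u(u + 2)(u + 4), so F'(1) = 60.
Gradient descent moves in the -F' direction, i.e. u is decreasing.
The nearest critical point in that direction is u = 0, where F'' = 32 > 0 (a local minimum). The iterate converges there.

0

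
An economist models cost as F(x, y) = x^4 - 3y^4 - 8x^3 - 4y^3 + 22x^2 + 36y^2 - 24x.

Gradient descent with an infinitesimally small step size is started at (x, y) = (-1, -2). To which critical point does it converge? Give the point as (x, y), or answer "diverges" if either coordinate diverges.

(1, 0)

F is separable, so gradient descent decouples: x follows -∂F/∂x, y follows -∂F/∂y.
∂F/∂x = 4(x - 3)(x - 2)(x - 1); at x=-1 this is -96, so x increases.
∂F/∂y = -12y(y - 2)(y + 3); at y=-2 this is -96, so y increases.
x converges to its nearest critical value 1 (a local min of the x-part); y converges to 0. The iterate converges to (1, 0).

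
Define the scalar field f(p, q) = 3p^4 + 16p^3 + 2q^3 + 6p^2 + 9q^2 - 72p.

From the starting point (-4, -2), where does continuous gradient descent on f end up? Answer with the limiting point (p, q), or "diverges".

(-3, 0)

f is separable, so gradient descent decouples: p follows -∂f/∂p, q follows -∂f/∂q.
∂f/∂p = 12(p - 1)(p + 2)(p + 3); at p=-4 this is -120, so p increases.
∂f/∂q = 6q(q + 3); at q=-2 this is -12, so q increases.
p converges to its nearest critical value -3 (a local min of the p-part); q converges to 0. The iterate converges to (-3, 0).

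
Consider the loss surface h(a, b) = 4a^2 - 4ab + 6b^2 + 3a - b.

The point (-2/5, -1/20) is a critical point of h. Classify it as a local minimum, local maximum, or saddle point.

The Hessian of h is constant: H = [[8, -4], [-4, 12]].
det(H) = 8·12 − (-4)² = 80.
det(H) > 0 and tr(H) = 20 > 0, so H is positive definite and the point is a local minimum.

local minimum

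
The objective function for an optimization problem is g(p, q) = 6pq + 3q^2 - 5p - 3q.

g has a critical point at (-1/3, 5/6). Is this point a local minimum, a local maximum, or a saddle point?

saddle point

The Hessian of g is constant: H = [[0, 6], [6, 6]].
det(H) = 0·6 − 6² = -36.
Since det(H) < 0, H is indefinite and the critical point is a saddle point.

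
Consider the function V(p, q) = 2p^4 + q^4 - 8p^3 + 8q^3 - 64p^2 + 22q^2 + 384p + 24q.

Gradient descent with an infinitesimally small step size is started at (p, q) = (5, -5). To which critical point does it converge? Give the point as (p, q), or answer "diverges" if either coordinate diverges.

V is separable, so gradient descent decouples: p follows -∂V/∂p, q follows -∂V/∂q.
∂V/∂p = 8(p - 4)(p - 3)(p + 4); at p=5 this is 144, so p decreases.
∂V/∂q = 4(q + 1)(q + 2)(q + 3); at q=-5 this is -96, so q increases.
p converges to its nearest critical value 4 (a local min of the p-part); q converges to -3. The iterate converges to (4, -3).

(4, -3)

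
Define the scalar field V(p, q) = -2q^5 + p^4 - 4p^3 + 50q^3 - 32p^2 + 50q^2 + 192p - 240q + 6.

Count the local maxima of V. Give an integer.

V separates as a function of p plus a function of q, so ∇V=0 decouples.
∂V/∂p = 4(p - 4)(p - 3)(p + 4) = 0 at p ∈ {-4, 3, 4}; ∂V/∂q = -10(q - 4)(q - 1)(q + 2)(q + 3) = 0 at q ∈ {-3, -2, 1, 4}.
The Hessian is diagonal: diag(V_pp, V_qq). Second derivatives: V_pp(-4)=224, V_pp(3)=-28, V_pp(4)=32; V_qq(-3)=280, V_qq(-2)=-180, V_qq(1)=360, V_qq(4)=-1260.
Local maxima occur where both diagonal entries negative: (3, -2), (3, 4). Count: 2.

2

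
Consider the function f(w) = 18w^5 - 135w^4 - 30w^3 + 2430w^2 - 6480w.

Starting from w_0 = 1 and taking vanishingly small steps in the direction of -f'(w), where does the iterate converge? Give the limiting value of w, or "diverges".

f'(w) = 90(w - 4)(w - 3)(w - 2)(w + 3), so f'(1) = -2160.
Gradient descent moves in the -f' direction, i.e. w is increasing.
The nearest critical point in that direction is w = 2, where f'' = 900 > 0 (a local minimum). The iterate converges there.

2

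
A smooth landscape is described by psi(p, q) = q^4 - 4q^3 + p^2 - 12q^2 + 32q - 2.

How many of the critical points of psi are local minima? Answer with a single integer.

2

psi separates as a function of p plus a function of q, so ∇psi=0 decouples.
∂psi/∂p = 2p = 0 at p ∈ {0}; ∂psi/∂q = 4(q - 4)(q - 1)(q + 2) = 0 at q ∈ {-2, 1, 4}.
The Hessian is diagonal: diag(psi_pp, psi_qq). Second derivatives: psi_pp(0)=2; psi_qq(-2)=72, psi_qq(1)=-36, psi_qq(4)=72.
Local minima occur where both diagonal entries positive: (0, -2), (0, 4). Count: 2.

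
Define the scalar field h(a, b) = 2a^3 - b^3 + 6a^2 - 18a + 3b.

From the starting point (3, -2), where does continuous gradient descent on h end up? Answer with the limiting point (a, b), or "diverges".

(1, -1)

h is separable, so gradient descent decouples: a follows -∂h/∂a, b follows -∂h/∂b.
∂h/∂a = 6(a - 1)(a + 3); at a=3 this is 72, so a decreases.
∂h/∂b = -3(b - 1)(b + 1); at b=-2 this is -9, so b increases.
a converges to its nearest critical value 1 (a local min of the a-part); b converges to -1. The iterate converges to (1, -1).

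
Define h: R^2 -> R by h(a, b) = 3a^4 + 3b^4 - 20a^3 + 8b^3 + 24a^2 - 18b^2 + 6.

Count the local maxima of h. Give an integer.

1

h separates as a function of a plus a function of b, so ∇h=0 decouples.
∂h/∂a = 12a(a - 4)(a - 1) = 0 at a ∈ {0, 1, 4}; ∂h/∂b = 12b(b - 1)(b + 3) = 0 at b ∈ {-3, 0, 1}.
The Hessian is diagonal: diag(h_aa, h_bb). Second derivatives: h_aa(0)=48, h_aa(1)=-36, h_aa(4)=144; h_bb(-3)=144, h_bb(0)=-36, h_bb(1)=48.
Local maxima occur where both diagonal entries negative: (1, 0). Count: 1.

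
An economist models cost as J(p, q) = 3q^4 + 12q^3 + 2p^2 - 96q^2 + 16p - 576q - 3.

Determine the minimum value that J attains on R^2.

J(p,q) separates as A(p) + B(q) − 3, so its minimum is min A + min B − 3.
A'(p) = 4p + 16 vanishes at p ∈ {-4}; B'(q) = 12(q - 4)(q + 3)(q + 4) vanishes at q ∈ {-4, -3, 4}.
Local minima of A (where A''>0): A(-4)=-32. Local minima of B: B(-4)=768, B(4)=-2304.
So the global minimum of J is A(-4) + B(4) − 3 = -32 − 2304 − 3 = -2339, attained at (-4, 4).

-2339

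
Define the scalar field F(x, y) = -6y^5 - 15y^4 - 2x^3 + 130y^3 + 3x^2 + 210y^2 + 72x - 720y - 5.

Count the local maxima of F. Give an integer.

F separates as a function of x plus a function of y, so ∇F=0 decouples.
∂F/∂x = -6(x - 4)(x + 3) = 0 at x ∈ {-3, 4}; ∂F/∂y = -30(y - 3)(y - 1)(y + 2)(y + 4) = 0 at y ∈ {-4, -2, 1, 3}.
The Hessian is diagonal: diag(F_xx, F_yy). Second derivatives: F_xx(-3)=42, F_xx(4)=-42; F_yy(-4)=2100, F_yy(-2)=-900, F_yy(1)=900, F_yy(3)=-2100.
Local maxima occur where both diagonal entries negative: (4, -2), (4, 3). Count: 2.

2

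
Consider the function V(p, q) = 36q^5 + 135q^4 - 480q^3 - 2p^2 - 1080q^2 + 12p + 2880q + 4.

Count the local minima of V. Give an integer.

V separates as a function of p plus a function of q, so ∇V=0 decouples.
∂V/∂p = -4(p - 3) = 0 at p ∈ {3}; ∂V/∂q = 180(q - 2)(q - 1)(q + 2)(q + 4) = 0 at q ∈ {-4, -2, 1, 2}.
The Hessian is diagonal: diag(V_pp, V_qq). Second derivatives: V_pp(3)=-4; V_qq(-4)=-10800, V_qq(-2)=4320, V_qq(1)=-2700, V_qq(2)=4320.
Local minima occur where both diagonal entries positive: none. Count: 0.

0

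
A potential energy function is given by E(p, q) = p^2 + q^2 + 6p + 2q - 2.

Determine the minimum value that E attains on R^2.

E(p,q) separates as A(p) + B(q) − 2, so its minimum is min A + min B − 2.
A'(p) = 2p + 6 vanishes at p ∈ {-3}; B'(q) = 2q + 2 vanishes at q ∈ {-1}.
Local minima of A (where A''>0): A(-3)=-9. Local minima of B: B(-1)=-1.
So the global minimum of E is A(-3) + B(-1) − 2 = -9 − 1 − 2 = -12, attained at (-3, -1).

-12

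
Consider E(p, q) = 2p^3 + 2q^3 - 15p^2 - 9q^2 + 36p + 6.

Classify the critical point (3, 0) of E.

The mixed partial ∂²E/∂p∂q is 0, so the Hessian at any point is diag(E_pp, E_qq) = diag(6(2p - 5), 6(2q - 3)).
At (3, 0): H = diag(6, -18).
The eigenvalues have opposite signs, so H is indefinite: a saddle point.

saddle point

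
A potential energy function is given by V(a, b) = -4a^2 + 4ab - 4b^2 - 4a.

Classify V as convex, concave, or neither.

concave

V is quadratic, so its Hessian is the constant matrix H = [[-8, 4], [4, -8]].
det(H) = 48, tr(H) = -16.
det(H) > 0 and tr(H) < 0, so H is negative definite everywhere: concave.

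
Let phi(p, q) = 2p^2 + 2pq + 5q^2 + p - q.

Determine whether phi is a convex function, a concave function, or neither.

phi is quadratic, so its Hessian is the constant matrix H = [[4, 2], [2, 10]].
det(H) = 36, tr(H) = 14.
det(H) > 0 and tr(H) > 0, so H is positive definite everywhere: convex.

convex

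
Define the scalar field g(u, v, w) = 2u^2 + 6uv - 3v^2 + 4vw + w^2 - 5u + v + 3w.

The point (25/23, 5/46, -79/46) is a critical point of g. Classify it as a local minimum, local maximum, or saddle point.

saddle point

The Hessian is constant: H = [[4, 6, 0], [6, -6, 4], [0, 4, 2]].
Leading principal minors: Δ₁ = 4, Δ₂ = -60, Δ₃ = -184.
The minors fit neither the all-positive nor the alternating-sign pattern, so H is indefinite: a saddle point.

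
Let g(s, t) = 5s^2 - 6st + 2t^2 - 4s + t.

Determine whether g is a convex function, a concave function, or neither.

convex

g is quadratic, so its Hessian is the constant matrix H = [[10, -6], [-6, 4]].
det(H) = 4, tr(H) = 14.
det(H) > 0 and tr(H) > 0, so H is positive definite everywhere: convex.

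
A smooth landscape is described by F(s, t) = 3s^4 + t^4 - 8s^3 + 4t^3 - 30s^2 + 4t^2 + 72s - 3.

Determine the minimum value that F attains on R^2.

-155

F(s,t) separates as P(s) + Q(t) − 3, so its minimum is min P + min Q − 3.
P'(s) = 12(s - 3)(s - 1)(s + 2) vanishes at s ∈ {-2, 1, 3}; Q'(t) = 4t(t + 1)(t + 2) vanishes at t ∈ {-2, -1, 0}.
Local minima of P (where P''>0): P(-2)=-152, P(3)=-27. Local minima of Q: Q(-2)=0, Q(0)=0.
So the global minimum of F is P(-2) + Q(-2) − 3 = -152 + 0 − 3 = -155, attained at (-2, -2).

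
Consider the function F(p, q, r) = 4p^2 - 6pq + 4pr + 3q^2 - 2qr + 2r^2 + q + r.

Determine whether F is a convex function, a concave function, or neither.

F is quadratic, so its Hessian is the constant matrix H = [[8, -6, 4], [-6, 6, -2], [4, -2, 4]].
Leading principal minors: 8, 12, 16.
All positive ⇒ H ≻ 0 ⇒ convex.

convex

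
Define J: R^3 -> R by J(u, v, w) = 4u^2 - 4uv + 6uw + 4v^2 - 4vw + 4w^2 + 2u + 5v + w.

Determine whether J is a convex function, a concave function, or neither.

J is quadratic, so its Hessian is the constant matrix H = [[8, -4, 6], [-4, 8, -4], [6, -4, 8]].
Leading principal minors: 8, 48, 160.
All positive ⇒ H ≻ 0 ⇒ convex.

convex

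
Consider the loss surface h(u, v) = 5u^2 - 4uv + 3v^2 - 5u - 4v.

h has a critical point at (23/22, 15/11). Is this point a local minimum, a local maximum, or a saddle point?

local minimum

The Hessian of h is constant: H = [[10, -4], [-4, 6]].
det(H) = 10·6 − (-4)² = 44.
det(H) > 0 and tr(H) = 16 > 0, so H is positive definite and the point is a local minimum.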